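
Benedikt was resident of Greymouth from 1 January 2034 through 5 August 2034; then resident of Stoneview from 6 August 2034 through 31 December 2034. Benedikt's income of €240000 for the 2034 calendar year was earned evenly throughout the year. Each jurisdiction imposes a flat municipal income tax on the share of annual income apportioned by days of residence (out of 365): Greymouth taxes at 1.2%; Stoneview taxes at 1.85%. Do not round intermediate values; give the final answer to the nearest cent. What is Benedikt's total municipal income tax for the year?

Greymouth, 1 January – 5 August 2034: 217 days → €240000 × 1.2% × 217/365 = €1712.2192
Stoneview, 6 August – 31 December 2034: 148 days → €240000 × 1.85% × 148/365 = €1800.3288
Total = €3512.5479

€3512.55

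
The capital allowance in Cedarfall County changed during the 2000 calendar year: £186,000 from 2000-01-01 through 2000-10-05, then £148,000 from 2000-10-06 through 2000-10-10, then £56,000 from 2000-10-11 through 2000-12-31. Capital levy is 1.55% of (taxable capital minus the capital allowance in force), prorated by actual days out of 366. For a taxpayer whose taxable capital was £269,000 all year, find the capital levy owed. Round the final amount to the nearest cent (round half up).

2000-01-01 to 2000-10-05: 279 days, exemption £186,000 → (£269,000 − £186,000) × 1.55% × 279/366 = £980.6926
2000-10-06 to 2000-10-10: 5 days, exemption £148,000 → (£269,000 − £148,000) × 1.55% × 5/366 = £25.6216
2000-10-11 to 2000-12-31: 82 days, exemption £56,000 → (£269,000 − £56,000) × 1.55% × 82/366 = £739.6803
Total = £1,745.9945

£1,745.99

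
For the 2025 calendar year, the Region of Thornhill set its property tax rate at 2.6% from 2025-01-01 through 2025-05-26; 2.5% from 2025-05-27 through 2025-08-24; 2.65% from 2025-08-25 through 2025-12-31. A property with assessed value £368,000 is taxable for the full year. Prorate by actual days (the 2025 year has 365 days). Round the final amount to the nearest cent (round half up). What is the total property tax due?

£9,542.29

2025-01-01 to 2025-05-26: 146 days at 2.6% → £368,000 × 2.6% × 146/365 = £3,827.2000
2025-05-27 to 2025-08-24: 90 days at 2.5% → £368,000 × 2.5% × 90/365 = £2,268.4932
2025-08-25 to 2025-12-31: 129 days at 2.65% → £368,000 × 2.65% × 129/365 = £3,446.5973
Total = £9,542.2904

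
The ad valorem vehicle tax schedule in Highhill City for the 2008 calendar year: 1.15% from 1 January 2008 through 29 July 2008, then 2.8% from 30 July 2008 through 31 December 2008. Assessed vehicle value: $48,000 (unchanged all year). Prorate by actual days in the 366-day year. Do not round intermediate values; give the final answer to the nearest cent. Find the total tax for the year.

1 January – 29 July 2008: 211 days at 1.15% → $48,000 × 1.15% × 211/366 = $318.2295
30 July – 31 December 2008: 155 days at 2.8% → $48,000 × 2.8% × 155/366 = $569.1803
Total = $887.4098

$887.41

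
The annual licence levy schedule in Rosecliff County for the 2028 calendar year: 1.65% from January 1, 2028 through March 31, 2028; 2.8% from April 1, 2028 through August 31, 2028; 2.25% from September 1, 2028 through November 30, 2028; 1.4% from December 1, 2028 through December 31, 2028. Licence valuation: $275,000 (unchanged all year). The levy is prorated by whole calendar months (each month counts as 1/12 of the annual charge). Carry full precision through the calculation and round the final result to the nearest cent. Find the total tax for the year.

January 1 – March 31, 2028: 3 months at 1.65% → $275,000 × 1.65% × 3/12 = $1,134.3750
April 1 – August 31, 2028: 5 months at 2.8% → $275,000 × 2.8% × 5/12 = $3,208.3333
September 1 – November 30, 2028: 3 months at 2.25% → $275,000 × 2.25% × 3/12 = $1,546.8750
December 1 – December 31, 2028: 1 month at 1.4% → $275,000 × 1.4% × 1/12 = $320.8333
Total = $6,210.4167

$6,210.42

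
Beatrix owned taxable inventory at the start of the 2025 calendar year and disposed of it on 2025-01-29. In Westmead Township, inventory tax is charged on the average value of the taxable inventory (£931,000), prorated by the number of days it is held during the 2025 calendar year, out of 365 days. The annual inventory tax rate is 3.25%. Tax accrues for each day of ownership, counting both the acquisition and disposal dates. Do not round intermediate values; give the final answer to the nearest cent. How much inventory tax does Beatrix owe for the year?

£2,404.02

Days held (2025-01-01 to 2025-01-29): 29 out of 365
Tax = £931,000 × 3.25% × 29/365 = £2,404.0205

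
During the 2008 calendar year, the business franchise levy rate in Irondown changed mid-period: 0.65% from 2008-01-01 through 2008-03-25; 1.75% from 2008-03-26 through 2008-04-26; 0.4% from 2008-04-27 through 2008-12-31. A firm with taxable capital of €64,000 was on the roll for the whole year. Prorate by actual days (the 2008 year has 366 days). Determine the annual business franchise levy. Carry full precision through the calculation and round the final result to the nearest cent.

2008-01-01 to 2008-03-25: 85 days at 0.65% → €64,000 × 0.65% × 85/366 = €96.6120
2008-03-26 to 2008-04-26: 32 days at 1.75% → €64,000 × 1.75% × 32/366 = €97.9235
2008-04-27 to 2008-12-31: 249 days at 0.4% → €64,000 × 0.4% × 249/366 = €174.1639
Total = €368.6995

€368.70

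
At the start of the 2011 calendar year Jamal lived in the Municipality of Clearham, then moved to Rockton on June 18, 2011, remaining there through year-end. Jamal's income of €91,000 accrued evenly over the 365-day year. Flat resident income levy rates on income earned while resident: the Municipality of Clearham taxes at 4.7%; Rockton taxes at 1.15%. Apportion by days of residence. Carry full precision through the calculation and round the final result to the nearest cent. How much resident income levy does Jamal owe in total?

€2,533.42

The Municipality of Clearham, January 1 – June 17, 2011: 168 days → €91,000 × 4.7% × 168/365 = €1,968.5918
Rockton, June 18 – December 31, 2011: 197 days → €91,000 × 1.15% × 197/365 = €564.8233
Total = €2,533.4151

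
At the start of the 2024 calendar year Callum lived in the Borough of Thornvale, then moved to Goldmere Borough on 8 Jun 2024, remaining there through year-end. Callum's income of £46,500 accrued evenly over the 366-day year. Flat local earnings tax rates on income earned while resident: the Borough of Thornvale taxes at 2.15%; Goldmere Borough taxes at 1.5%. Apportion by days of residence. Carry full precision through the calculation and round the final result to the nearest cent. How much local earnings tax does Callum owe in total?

£828.81

The Borough of Thornvale, 1 Jan – 7 Jun 2024: 159 days → £46,500 × 2.15% × 159/366 = £434.3176
Goldmere Borough, 8 Jun – 31 Dec 2024: 207 days → £46,500 × 1.5% × 207/366 = £394.4877
Total = £828.8053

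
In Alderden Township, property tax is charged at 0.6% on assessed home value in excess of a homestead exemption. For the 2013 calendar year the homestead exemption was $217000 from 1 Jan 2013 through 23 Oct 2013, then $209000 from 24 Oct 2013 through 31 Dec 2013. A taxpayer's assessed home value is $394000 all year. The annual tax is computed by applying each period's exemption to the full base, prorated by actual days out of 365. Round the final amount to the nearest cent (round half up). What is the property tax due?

$1071.07

1 Jan – 23 Oct 2013: 296 days, exemption $217000 → ($394000 − $217000) × 0.6% × 296/365 = $861.2384
24 Oct – 31 Dec 2013: 69 days, exemption $209000 → ($394000 − $209000) × 0.6% × 69/365 = $209.8356
Total = $1071.0740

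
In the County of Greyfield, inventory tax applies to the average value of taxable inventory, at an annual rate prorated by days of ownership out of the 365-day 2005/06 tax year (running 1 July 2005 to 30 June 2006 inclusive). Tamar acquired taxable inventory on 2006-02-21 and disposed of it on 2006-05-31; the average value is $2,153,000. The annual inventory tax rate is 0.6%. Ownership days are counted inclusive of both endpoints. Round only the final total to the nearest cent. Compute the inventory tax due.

$3,539.18

Days held (2006-02-21 to 2006-05-31): 100 out of 365
Tax = $2,153,000 × 0.6% × 100/365 = $3,539.1781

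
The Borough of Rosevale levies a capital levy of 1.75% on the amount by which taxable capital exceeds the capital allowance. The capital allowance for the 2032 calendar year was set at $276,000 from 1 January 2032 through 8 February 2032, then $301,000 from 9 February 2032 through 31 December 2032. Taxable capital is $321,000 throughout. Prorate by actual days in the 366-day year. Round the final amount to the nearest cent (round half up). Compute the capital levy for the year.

$396.62

1 January – 8 February 2032: 39 days, exemption $276,000 → ($321,000 − $276,000) × 1.75% × 39/366 = $83.9139
9 February – 31 December 2032: 327 days, exemption $301,000 → ($321,000 − $301,000) × 1.75% × 327/366 = $312.7049
Total = $396.6189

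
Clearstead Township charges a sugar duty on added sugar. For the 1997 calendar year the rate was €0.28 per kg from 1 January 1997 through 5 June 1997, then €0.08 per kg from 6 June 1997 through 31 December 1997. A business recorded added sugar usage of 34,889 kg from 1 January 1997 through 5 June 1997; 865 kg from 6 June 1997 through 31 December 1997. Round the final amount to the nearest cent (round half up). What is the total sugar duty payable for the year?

€9,838.12

1 January – 5 June 1997: 34,889 kg at €0.28/kg → €9,768.92
6 June – 31 December 1997: 865 kg at €0.08/kg → €69.20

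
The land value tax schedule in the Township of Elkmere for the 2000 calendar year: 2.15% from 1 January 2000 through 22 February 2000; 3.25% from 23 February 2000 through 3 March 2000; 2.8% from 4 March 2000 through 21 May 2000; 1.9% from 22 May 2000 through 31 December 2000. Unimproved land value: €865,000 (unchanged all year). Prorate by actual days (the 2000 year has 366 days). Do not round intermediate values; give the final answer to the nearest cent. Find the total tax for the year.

€18,747.58

1 January – 22 February 2000: 53 days at 2.15% → €865,000 × 2.15% × 53/366 = €2,693.0806
23 February – 3 March 2000: 10 days at 3.25% → €865,000 × 3.25% × 10/366 = €768.1011
4 March – 21 May 2000: 79 days at 2.8% → €865,000 × 2.8% × 79/366 = €5,227.8142
22 May – 31 December 2000: 224 days at 1.9% → €865,000 × 1.9% × 224/366 = €10,058.5792
Total = €18,747.5751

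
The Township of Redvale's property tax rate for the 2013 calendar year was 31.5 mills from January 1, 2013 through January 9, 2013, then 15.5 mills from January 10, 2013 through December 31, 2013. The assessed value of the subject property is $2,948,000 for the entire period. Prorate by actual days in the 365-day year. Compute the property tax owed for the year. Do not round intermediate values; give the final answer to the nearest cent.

$46,857.05

January 1 – January 9, 2013: 9 days at 31.5 mills → $2,948,000 × 3.15% × 9/365 = $2,289.7479
January 10 – December 31, 2013: 356 days at 15.5 mills → $2,948,000 × 1.55% × 356/365 = $44,567.2986
Total = $46,857.0466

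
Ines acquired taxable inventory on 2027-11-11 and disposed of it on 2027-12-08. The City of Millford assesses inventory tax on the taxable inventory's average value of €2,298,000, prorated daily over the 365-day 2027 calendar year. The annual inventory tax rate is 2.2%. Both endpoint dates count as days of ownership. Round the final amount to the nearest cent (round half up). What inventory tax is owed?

€3,878.27

Days held (2027-11-11 to 2027-12-08): 28 out of 365
Tax = €2,298,000 × 2.2% × 28/365 = €3,878.2685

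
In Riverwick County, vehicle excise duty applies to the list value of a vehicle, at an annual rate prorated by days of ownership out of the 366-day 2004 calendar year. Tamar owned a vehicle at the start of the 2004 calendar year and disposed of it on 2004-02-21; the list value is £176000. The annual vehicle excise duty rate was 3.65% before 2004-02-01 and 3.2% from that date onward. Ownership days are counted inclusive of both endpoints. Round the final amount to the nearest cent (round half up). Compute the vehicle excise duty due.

2004-01-01 to 2004-01-31: 31 days at 3.65% → £176000 × 3.65% × 31/366 = £544.1093
2004-02-01 to 2004-02-21: 21 days at 3.2% → £176000 × 3.2% × 21/366 = £323.1475
Total = £867.2568

£867.26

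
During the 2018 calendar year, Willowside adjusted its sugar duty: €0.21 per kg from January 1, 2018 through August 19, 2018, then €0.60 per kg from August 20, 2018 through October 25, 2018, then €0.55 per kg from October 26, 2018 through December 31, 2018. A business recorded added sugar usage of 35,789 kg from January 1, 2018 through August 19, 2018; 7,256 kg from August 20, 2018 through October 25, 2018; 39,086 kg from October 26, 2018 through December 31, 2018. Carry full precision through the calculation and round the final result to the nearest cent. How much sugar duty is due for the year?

January 1 – August 19, 2018: 35,789 kg at €0.21/kg → €7,515.69
August 20 – October 25, 2018: 7,256 kg at €0.60/kg → €4,353.60
October 26 – December 31, 2018: 39,086 kg at €0.55/kg → €21,497.30

€33,366.59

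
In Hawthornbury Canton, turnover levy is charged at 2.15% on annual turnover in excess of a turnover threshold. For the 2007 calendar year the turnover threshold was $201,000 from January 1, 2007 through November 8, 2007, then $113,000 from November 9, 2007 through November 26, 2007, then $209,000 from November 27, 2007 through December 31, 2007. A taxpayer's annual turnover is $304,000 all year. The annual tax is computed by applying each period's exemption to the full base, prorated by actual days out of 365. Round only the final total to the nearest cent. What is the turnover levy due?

$2,291.31

January 1 – November 8, 2007: 312 days, exemption $201,000 → ($304,000 − $201,000) × 2.15% × 312/365 = $1,892.9425
November 9 – November 26, 2007: 18 days, exemption $113,000 → ($304,000 − $113,000) × 2.15% × 18/365 = $202.5123
November 27 – December 31, 2007: 35 days, exemption $209,000 → ($304,000 − $209,000) × 2.15% × 35/365 = $195.8562
Total = $2,291.3110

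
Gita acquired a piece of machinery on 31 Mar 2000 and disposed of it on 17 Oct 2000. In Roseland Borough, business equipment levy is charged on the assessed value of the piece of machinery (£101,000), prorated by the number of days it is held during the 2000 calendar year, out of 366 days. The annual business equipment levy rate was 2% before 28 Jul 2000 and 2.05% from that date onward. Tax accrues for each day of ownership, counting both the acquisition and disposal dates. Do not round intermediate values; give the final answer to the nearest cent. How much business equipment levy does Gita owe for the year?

£1,120.66

31 Mar – 27 Jul 2000: 119 days at 2% → £101,000 × 2% × 119/366 = £656.7760
28 Jul – 17 Oct 2000: 82 days at 2.05% → £101,000 × 2.05% × 82/366 = £463.8825
Total = £1,120.6585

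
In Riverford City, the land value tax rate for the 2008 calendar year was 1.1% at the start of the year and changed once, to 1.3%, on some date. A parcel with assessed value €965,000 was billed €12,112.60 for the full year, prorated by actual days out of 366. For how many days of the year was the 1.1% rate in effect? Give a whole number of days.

82 days

Let d = days at the first rate; then 366 − d days at the second rate.
€965,000 × [1.1%·d + 1.3%·(366−d)] / 366 = €12,112.60
Solving gives d = 82, so the new rate took effect on 23 March 2008.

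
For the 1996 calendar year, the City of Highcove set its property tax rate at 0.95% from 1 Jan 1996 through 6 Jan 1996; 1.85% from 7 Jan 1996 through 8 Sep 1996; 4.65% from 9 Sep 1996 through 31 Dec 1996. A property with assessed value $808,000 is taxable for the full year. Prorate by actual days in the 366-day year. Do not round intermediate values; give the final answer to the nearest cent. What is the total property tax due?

$21,875.61

1 Jan – 6 Jan 1996: 6 days at 0.95% → $808,000 × 0.95% × 6/366 = $125.8361
7 Jan – 8 Sep 1996: 246 days at 1.85% → $808,000 × 1.85% × 246/366 = $10,047.0164
9 Sep – 31 Dec 1996: 114 days at 4.65% → $808,000 × 4.65% × 114/366 = $11,702.7541
Total = $21,875.6066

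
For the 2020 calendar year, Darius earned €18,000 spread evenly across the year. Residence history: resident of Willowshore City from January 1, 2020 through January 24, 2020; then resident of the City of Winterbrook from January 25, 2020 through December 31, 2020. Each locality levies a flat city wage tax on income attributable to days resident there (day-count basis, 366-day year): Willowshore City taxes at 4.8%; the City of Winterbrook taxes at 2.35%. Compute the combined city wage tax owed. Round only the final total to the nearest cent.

Willowshore City, January 1 – January 24, 2020: 24 days → €18,000 × 4.8% × 24/366 = €56.6557
The City of Winterbrook, January 25 – December 31, 2020: 342 days → €18,000 × 2.35% × 342/366 = €395.2623
Total = €451.9180

€451.92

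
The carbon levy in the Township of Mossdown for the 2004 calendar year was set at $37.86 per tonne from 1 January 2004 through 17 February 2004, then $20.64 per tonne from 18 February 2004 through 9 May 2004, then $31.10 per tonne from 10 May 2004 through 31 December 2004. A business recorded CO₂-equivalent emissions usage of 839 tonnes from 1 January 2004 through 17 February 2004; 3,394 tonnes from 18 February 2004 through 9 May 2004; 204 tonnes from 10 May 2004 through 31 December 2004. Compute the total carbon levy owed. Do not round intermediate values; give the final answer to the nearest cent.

1 January – 17 February 2004: 839 tonnes at $37.86/tonne → $31764.54
18 February – 9 May 2004: 3,394 tonnes at $20.64/tonne → $70052.16
10 May – 31 December 2004: 204 tonnes at $31.10/tonne → $6344.40

$108161.10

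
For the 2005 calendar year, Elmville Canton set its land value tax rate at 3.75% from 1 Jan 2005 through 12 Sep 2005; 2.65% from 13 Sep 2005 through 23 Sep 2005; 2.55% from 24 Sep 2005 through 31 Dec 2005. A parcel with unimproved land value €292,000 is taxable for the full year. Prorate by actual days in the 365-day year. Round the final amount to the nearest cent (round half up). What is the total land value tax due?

€9,902.80

1 Jan – 12 Sep 2005: 255 days at 3.75% → €292,000 × 3.75% × 255/365 = €7,650.0000
13 Sep – 23 Sep 2005: 11 days at 2.65% → €292,000 × 2.65% × 11/365 = €233.2000
24 Sep – 31 Dec 2005: 99 days at 2.55% → €292,000 × 2.55% × 99/365 = €2,019.6000
Total = €9,902.8000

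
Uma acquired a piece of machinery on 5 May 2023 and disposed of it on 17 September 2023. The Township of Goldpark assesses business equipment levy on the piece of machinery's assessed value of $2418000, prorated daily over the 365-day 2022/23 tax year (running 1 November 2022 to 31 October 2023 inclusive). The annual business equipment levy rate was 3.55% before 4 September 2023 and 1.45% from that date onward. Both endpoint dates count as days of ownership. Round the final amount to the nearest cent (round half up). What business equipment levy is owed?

5 May – 3 September 2023: 122 days at 3.55% → $2418000 × 3.55% × 122/365 = $28691.3918
4 September – 17 September 2023: 14 days at 1.45% → $2418000 × 1.45% × 14/365 = $1344.8055
Total = $30036.1973

$30036.20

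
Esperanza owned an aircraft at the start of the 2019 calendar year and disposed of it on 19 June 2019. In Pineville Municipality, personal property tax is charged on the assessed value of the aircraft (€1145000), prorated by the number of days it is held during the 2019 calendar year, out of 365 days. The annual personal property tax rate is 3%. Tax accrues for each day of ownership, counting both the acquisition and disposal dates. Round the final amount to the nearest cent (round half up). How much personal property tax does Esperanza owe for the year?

€15998.63

Days held (1 January – 19 June 2019): 170 out of 365
Tax = €1145000 × 3% × 170/365 = €15998.6301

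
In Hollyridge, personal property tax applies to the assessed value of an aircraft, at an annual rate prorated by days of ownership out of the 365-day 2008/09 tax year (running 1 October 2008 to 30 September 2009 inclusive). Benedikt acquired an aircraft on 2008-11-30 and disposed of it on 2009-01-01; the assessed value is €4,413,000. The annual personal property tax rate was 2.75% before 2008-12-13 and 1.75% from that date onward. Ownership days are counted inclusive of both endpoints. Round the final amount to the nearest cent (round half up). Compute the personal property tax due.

2008-11-30 to 2008-12-12: 13 days at 2.75% → €4,413,000 × 2.75% × 13/365 = €4,322.3219
2008-12-13 to 2009-01-01: 20 days at 1.75% → €4,413,000 × 1.75% × 20/365 = €4,231.6438
Total = €8,553.9658

€8,553.97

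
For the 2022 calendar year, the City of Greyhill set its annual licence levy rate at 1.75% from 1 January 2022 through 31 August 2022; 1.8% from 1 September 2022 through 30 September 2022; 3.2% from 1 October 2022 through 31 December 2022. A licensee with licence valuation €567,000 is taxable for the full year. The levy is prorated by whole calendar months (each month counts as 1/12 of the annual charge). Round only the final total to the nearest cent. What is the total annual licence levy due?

€12,001.50

1 January – 31 August 2022: 8 months at 1.75% → €567,000 × 1.75% × 8/12 = €6,615.0000
1 September – 30 September 2022: 1 month at 1.8% → €567,000 × 1.8% × 1/12 = €850.5000
1 October – 31 December 2022: 3 months at 3.2% → €567,000 × 3.2% × 3/12 = €4,536.0000
Total = €12,001.5000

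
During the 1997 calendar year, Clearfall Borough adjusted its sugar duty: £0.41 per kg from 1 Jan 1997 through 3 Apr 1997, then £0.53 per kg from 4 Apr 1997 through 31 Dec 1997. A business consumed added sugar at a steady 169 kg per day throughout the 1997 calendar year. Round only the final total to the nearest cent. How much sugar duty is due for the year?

£30,807.01

1 Jan – 3 Apr 1997: 93 days × 169 kg/day = 15,717 kg at £0.41/kg → £6,443.97
4 Apr – 31 Dec 1997: 272 days × 169 kg/day = 45,968 kg at £0.53/kg → £24,363.04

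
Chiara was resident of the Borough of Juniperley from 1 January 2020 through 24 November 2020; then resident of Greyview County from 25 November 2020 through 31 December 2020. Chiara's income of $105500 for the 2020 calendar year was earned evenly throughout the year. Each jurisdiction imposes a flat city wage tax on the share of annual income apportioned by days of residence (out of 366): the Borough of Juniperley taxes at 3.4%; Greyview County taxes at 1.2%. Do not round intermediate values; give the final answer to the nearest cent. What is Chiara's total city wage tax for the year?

The Borough of Juniperley, 1 January – 24 November 2020: 329 days → $105500 × 3.4% × 329/366 = $3224.3798
Greyview County, 25 November – 31 December 2020: 37 days → $105500 × 1.2% × 37/366 = $127.9836
Total = $3352.3634

$3352.36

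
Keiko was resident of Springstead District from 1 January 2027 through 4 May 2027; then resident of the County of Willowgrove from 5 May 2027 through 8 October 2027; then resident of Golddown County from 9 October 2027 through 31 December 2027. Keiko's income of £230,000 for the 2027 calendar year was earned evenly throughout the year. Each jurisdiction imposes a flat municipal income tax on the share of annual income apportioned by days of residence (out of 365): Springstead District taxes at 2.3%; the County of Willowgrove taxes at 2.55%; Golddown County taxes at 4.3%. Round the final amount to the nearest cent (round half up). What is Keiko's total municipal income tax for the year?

£6,595.96

Springstead District, 1 January – 4 May 2027: 124 days → £230,000 × 2.3% × 124/365 = £1,797.1507
The County of Willowgrove, 5 May – 8 October 2027: 157 days → £230,000 × 2.55% × 157/365 = £2,522.7534
Golddown County, 9 October – 31 December 2027: 84 days → £230,000 × 4.3% × 84/365 = £2,276.0548
Total = £6,595.9589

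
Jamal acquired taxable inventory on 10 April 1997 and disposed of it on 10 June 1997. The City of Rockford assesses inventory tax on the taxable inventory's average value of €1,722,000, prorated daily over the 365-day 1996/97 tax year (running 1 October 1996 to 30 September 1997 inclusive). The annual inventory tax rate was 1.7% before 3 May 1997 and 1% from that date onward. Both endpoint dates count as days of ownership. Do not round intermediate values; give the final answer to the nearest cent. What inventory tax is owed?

10 April – 2 May 1997: 23 days at 1.7% → €1,722,000 × 1.7% × 23/365 = €1,844.6630
3 May – 10 June 1997: 39 days at 1% → €1,722,000 × 1% × 39/365 = €1,839.9452
Total = €3,684.6082

€3,684.61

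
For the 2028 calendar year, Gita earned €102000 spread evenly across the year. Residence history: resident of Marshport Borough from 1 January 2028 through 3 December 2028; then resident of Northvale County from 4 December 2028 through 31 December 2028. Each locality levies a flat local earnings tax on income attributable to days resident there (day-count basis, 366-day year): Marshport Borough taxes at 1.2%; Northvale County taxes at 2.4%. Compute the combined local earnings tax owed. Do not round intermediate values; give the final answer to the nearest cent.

€1317.64

Marshport Borough, 1 January – 3 December 2028: 338 days → €102000 × 1.2% × 338/366 = €1130.3607
Northvale County, 4 December – 31 December 2028: 28 days → €102000 × 2.4% × 28/366 = €187.2787
Total = €1317.6393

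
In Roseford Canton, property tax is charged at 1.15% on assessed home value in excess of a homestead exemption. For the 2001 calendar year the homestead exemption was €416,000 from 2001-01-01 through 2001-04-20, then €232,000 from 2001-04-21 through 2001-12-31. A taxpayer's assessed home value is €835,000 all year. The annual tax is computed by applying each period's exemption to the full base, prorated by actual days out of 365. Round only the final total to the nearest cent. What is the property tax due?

2001-01-01 to 2001-04-20: 110 days, exemption €416,000 → (€835,000 − €416,000) × 1.15% × 110/365 = €1,452.1507
2001-04-21 to 2001-12-31: 255 days, exemption €232,000 → (€835,000 − €232,000) × 1.15% × 255/365 = €4,844.6507
Total = €6,296.8014

€6,296.80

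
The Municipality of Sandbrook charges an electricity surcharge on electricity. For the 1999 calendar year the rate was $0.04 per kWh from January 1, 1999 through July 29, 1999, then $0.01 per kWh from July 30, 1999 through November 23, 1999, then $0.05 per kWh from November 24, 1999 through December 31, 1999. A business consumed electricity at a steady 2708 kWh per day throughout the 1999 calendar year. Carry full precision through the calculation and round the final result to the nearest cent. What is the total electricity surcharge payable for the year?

$31,060.76

January 1 – July 29, 1999: 210 days × 2708 kWh/day = 568,680 kWh at $0.04/kWh → $22,747.20
July 30 – November 23, 1999: 117 days × 2708 kWh/day = 316,836 kWh at $0.01/kWh → $3,168.36
November 24 – December 31, 1999: 38 days × 2708 kWh/day = 102,904 kWh at $0.05/kWh → $5,145.20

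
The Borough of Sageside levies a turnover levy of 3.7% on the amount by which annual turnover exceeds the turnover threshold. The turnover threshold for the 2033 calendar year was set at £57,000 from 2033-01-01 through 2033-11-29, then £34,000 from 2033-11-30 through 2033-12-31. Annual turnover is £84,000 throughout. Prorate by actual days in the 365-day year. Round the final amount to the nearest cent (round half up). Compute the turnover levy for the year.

£1,073.61

2033-01-01 to 2033-11-29: 333 days, exemption £57,000 → (£84,000 − £57,000) × 3.7% × 333/365 = £911.4164
2033-11-30 to 2033-12-31: 32 days, exemption £34,000 → (£84,000 − £34,000) × 3.7% × 32/365 = £162.1918
Total = £1,073.6082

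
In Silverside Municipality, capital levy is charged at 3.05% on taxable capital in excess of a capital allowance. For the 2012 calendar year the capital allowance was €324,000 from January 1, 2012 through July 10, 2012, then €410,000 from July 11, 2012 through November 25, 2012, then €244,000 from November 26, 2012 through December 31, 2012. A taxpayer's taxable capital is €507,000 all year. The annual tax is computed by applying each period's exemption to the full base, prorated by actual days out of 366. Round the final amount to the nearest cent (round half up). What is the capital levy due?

€4,832.50

January 1 – July 10, 2012: 192 days, exemption €324,000 → (€507,000 − €324,000) × 3.05% × 192/366 = €2,928.0000
July 11 – November 25, 2012: 138 days, exemption €410,000 → (€507,000 − €410,000) × 3.05% × 138/366 = €1,115.5000
November 26 – December 31, 2012: 36 days, exemption €244,000 → (€507,000 − €244,000) × 3.05% × 36/366 = €789.0000
Total = €4,832.5000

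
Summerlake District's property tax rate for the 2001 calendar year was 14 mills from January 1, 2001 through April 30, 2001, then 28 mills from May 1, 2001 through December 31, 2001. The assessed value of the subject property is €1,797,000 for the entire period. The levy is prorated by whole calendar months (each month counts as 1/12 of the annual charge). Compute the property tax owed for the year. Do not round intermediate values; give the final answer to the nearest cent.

€41,930.00

January 1 – April 30, 2001: 4 months at 14 mills → €1,797,000 × 1.4% × 4/12 = €8,386.0000
May 1 – December 31, 2001: 8 months at 28 mills → €1,797,000 × 2.8% × 8/12 = €33,544.0000
Total = €41,930.0000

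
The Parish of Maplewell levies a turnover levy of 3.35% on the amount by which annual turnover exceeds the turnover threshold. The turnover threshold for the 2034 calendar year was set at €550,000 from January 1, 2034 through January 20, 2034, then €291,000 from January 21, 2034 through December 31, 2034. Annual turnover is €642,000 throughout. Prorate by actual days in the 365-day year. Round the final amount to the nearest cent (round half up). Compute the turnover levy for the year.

January 1 – January 20, 2034: 20 days, exemption €550,000 → (€642,000 − €550,000) × 3.35% × 20/365 = €168.8767
January 21 – December 31, 2034: 345 days, exemption €291,000 → (€642,000 − €291,000) × 3.35% × 345/365 = €11,114.1986
Total = €11,283.0753

€11,283.08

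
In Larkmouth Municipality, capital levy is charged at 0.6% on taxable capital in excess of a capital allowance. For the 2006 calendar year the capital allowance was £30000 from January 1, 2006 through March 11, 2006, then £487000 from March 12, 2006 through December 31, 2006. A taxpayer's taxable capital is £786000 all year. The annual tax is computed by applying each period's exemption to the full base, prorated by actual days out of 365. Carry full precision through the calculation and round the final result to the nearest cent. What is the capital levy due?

£2319.86

January 1 – March 11, 2006: 70 days, exemption £30000 → (£786000 − £30000) × 0.6% × 70/365 = £869.9178
March 12 – December 31, 2006: 295 days, exemption £487000 → (£786000 − £487000) × 0.6% × 295/365 = £1449.9452
Total = £2319.8630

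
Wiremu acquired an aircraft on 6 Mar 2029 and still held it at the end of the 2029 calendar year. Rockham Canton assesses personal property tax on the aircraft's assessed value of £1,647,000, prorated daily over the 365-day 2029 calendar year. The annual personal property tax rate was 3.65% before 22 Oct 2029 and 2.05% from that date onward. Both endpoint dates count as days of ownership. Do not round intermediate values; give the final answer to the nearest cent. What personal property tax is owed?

£44,448.69

6 Mar – 21 Oct 2029: 230 days at 3.65% → £1,647,000 × 3.65% × 230/365 = £37,881.0000
22 Oct – 31 Dec 2029: 71 days at 2.05% → £1,647,000 × 2.05% × 71/365 = £6,567.6945
Total = £44,448.6945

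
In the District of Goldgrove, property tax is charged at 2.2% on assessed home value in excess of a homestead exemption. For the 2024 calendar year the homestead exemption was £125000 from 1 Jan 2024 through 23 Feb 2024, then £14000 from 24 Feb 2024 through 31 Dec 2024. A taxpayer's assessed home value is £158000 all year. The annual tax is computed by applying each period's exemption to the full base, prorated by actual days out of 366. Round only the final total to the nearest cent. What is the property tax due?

£2807.70

1 Jan – 23 Feb 2024: 54 days, exemption £125000 → (£158000 − £125000) × 2.2% × 54/366 = £107.1148
24 Feb – 31 Dec 2024: 312 days, exemption £14000 → (£158000 − £14000) × 2.2% × 312/366 = £2700.5902
Total = £2807.7049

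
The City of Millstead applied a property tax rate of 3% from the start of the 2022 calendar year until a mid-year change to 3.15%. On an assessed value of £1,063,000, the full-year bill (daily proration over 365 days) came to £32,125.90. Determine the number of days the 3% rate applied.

Let d = days at the first rate; then 365 − d days at the second rate.
£1,063,000 × [3%·d + 3.15%·(365−d)] / 365 = £32,125.90
Solving gives d = 311, so the new rate took effect on 8 Nov 2022.

311 days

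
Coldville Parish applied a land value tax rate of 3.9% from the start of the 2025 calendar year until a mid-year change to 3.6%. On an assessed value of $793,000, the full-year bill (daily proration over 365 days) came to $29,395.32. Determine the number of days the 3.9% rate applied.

Let d = days at the first rate; then 365 − d days at the second rate.
$793,000 × [3.9%·d + 3.6%·(365−d)] / 365 = $29,395.32
Solving gives d = 130, so the new rate took effect on 11 May 2025.

130 days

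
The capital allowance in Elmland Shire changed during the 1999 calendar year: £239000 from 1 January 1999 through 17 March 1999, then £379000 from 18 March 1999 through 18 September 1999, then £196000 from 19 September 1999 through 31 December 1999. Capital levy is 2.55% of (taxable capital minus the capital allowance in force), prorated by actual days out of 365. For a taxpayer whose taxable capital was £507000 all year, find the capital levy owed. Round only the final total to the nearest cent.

1 January – 17 March 1999: 76 days, exemption £239000 → (£507000 − £239000) × 2.55% × 76/365 = £1422.9699
18 March – 18 September 1999: 185 days, exemption £379000 → (£507000 − £379000) × 2.55% × 185/365 = £1654.3562
19 September – 31 December 1999: 104 days, exemption £196000 → (£507000 − £196000) × 2.55% × 104/365 = £2259.6493
Total = £5336.9753

£5336.98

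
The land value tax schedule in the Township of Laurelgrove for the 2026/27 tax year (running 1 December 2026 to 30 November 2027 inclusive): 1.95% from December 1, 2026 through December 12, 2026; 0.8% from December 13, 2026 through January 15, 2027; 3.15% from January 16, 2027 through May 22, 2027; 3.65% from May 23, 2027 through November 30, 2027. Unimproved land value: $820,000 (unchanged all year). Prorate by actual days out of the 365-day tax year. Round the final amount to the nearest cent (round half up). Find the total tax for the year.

$25,868.19

December 1 – December 12, 2026: 12 days at 1.95% → $820,000 × 1.95% × 12/365 = $525.6986
December 13, 2026 – January 15, 2027: 34 days at 0.8% → $820,000 × 0.8% × 34/365 = $611.0685
January 16 – May 22, 2027: 127 days at 3.15% → $820,000 × 3.15% × 127/365 = $8,987.4247
May 23 – November 30, 2027: 192 days at 3.65% → $820,000 × 3.65% × 192/365 = $15,744.0000
Total = $25,868.1918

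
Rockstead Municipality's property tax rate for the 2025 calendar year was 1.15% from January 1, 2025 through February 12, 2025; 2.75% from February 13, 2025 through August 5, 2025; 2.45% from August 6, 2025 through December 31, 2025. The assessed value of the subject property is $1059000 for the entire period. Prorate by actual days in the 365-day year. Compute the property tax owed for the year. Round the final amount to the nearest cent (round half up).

$25838.15

January 1 – February 12, 2025: 43 days at 1.15% → $1059000 × 1.15% × 43/365 = $1434.7274
February 13 – August 5, 2025: 174 days at 2.75% → $1059000 × 2.75% × 174/365 = $13883.0548
August 6 – December 31, 2025: 148 days at 2.45% → $1059000 × 2.45% × 148/365 = $10520.3671
Total = $25838.1493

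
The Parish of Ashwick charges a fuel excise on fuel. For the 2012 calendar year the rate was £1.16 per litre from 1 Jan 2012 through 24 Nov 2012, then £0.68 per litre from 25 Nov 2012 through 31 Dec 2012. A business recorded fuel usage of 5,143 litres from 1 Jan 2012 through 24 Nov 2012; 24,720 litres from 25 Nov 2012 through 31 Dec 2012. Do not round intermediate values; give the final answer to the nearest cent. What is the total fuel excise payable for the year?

1 Jan – 24 Nov 2012: 5,143 litres at £1.16/litre → £5,965.88
25 Nov – 31 Dec 2012: 24,720 litres at £0.68/litre → £16,809.60

£22,775.48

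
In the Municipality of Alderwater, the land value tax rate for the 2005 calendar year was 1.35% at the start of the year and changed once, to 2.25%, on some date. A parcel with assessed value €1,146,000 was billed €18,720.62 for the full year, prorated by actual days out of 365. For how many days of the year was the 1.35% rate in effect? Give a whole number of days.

Let d = days at the first rate; then 365 − d days at the second rate.
€1,146,000 × [1.35%·d + 2.25%·(365−d)] / 365 = €18,720.62
Solving gives d = 250, so the new rate took effect on 8 Sep 2005.

250 days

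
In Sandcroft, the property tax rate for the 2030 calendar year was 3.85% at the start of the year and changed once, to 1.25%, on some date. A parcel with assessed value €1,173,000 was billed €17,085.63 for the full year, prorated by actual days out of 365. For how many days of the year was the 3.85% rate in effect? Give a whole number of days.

Let d = days at the first rate; then 365 − d days at the second rate.
€1,173,000 × [3.85%·d + 1.25%·(365−d)] / 365 = €17,085.63
Solving gives d = 29, so the new rate took effect on 30 January 2030.

29 days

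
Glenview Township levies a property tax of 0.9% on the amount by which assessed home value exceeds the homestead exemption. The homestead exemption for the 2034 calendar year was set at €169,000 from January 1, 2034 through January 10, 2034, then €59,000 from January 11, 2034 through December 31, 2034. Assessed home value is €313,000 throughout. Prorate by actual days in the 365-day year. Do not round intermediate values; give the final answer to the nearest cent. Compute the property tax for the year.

€2,258.88

January 1 – January 10, 2034: 10 days, exemption €169,000 → (€313,000 − €169,000) × 0.9% × 10/365 = €35.5068
January 11 – December 31, 2034: 355 days, exemption €59,000 → (€313,000 − €59,000) × 0.9% × 355/365 = €2,223.3699
Total = €2,258.8767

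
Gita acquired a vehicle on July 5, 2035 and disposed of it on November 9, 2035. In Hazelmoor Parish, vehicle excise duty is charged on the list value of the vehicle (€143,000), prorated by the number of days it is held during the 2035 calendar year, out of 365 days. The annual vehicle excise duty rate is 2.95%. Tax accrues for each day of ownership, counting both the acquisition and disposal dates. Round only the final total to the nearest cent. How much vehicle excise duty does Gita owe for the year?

€1,479.36

Days held (July 5 – November 9, 2035): 128 out of 365
Tax = €143,000 × 2.95% × 128/365 = €1,479.3644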